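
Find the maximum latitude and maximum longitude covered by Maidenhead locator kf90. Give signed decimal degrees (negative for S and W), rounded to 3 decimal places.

-39.000, 40.000

Field K=10, F=5: +10·20° lon, +5·10° lat → SW at lon 20°, lat -40°.
Square 9, 0: +9·2° lon, +0·1° lat → SW at lon 38°, lat -40°.
Cell spans 2° lon × 1° lat. NE corner is SW corner plus one full cell.
latitude -39.000, longitude 40.000.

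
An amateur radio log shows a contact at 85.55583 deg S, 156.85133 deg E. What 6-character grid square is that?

Add 180° to longitude and 90° to latitude: 336.8513, 4.4442.
Field (20°×10°, letters A–R): 336.8513/20 → 16 → Q, 4.4442/10 → 0 → A; chars QA.
Square (2°×1°, digits 0–9): 16.8513/2 → 8, 4.4442/1 → 4; chars 84.
Subsquare (5′×2.5′, letters a–x): 0.8513/0.0833333 → 10 → k, 0.4442/0.0416667 → 10 → k; chars kk.

QA84kk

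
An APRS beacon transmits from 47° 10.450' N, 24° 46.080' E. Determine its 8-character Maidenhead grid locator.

KN27je21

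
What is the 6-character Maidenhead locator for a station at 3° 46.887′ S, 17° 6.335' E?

JI86nf

Shift to the Maidenhead origin (180°W, 90°S): lon 197.1056, lat 86.2185.
Field: 197.1056/20 → 9 → J, 86.2185/10 → 8 → I; chars JI.
Square: 17.1056/2 → 8, 6.2185/1 → 6; chars 86.
Subsquare: 1.1056/0.0833333 → 13 → n, 0.2185/0.0416667 → 5 → f; chars nf.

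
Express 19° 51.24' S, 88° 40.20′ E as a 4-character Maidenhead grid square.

NH40

Shift to the Maidenhead origin (180°W, 90°S): lon 268.67, lat 70.15.
Field: 268.67/20 → 13 → N, 70.15/10 → 7 → H; chars NH.
Square: 8.67/2 → 4, 0.15/1 → 0; chars 40.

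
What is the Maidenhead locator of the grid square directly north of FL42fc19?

FL42fd10

Latitude extended square 9; +1 → 10, wraps to 0, carry into subsquare.
Latitude subsquare c = 2; +1 → 3 = d.
The longitude characters are unchanged.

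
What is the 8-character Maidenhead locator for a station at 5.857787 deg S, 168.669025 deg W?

Shift to the Maidenhead origin (180°W, 90°S): lon 11.33097, lat 84.14221.
Field: 11.33097/20 → 0 → A, 84.14221/10 → 8 → I; chars AI.
Square: 11.33097/2 → 5, 4.14221/1 → 4; chars 54.
Subsquare: 1.33097/0.0833333 → 15 → p, 0.14221/0.0416667 → 3 → d; chars pd.
Extended square: 0.08097/0.00833333 → 9, 0.01721/0.00416667 → 4; chars 94.

AI54pd94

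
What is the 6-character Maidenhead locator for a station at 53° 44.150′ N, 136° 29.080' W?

Add 180° to longitude and 90° to latitude: 43.5153, 143.7358.
Field: lon ⌊43.5153/20⌋ = 2 → C; lat ⌊143.7358/10⌋ = 14 → O.
Square: lon ⌊3.5153/2⌋ = 1; lat ⌊3.7358/1⌋ = 3.
Subsquare: lon ⌊1.5153/0.0833333⌋ = 18 → s; lat ⌊0.7358/0.0416667⌋ = 17 → r.

CO13sr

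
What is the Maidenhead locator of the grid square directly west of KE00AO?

Longitude subsquare a = 0; −1 → -1, wraps to 23 = x, carry into square.
Longitude square 0; −1 → -1, wraps to 9, carry into field.
Longitude field K = 10; −1 → 9 = J.
The latitude characters are unchanged.

JE90xo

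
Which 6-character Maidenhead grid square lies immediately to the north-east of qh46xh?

Longitude subsquare x = 23; +1 → 24, wraps to 0 = a, carry into square.
Longitude square 4; +1 → 5.
Latitude subsquare h = 7; +1 → 8 = i.

QH56ai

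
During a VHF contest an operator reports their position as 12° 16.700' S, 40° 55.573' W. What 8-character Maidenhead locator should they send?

Shift to the Maidenhead origin (180°W, 90°S): lon 139.07378, lat 77.72167.
Field (20°×10°, letters A–R): 139.07378/20 → 6 → G, 77.72167/10 → 7 → H; chars GH.
Square (2°×1°, digits 0–9): 19.07378/2 → 9, 7.72167/1 → 7; chars 97.
Subsquare (5′×2.5′, letters a–x): 1.07378/0.0833333 → 12 → m, 0.72167/0.0416667 → 17 → r; chars mr.
Extended square (30″×15″, digits 0–9): 0.07378/0.00833333 → 8, 0.01333/0.00416667 → 3; chars 83.

GH97mr83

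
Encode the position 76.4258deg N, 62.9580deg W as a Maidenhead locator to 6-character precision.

FQ86mk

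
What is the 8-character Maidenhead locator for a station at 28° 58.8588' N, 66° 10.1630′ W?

FL68vx95

Offset from 180°W / 90°S: lon 113.83062°, lat 118.98098°.
Field (20°×10°, letters A–R): 113.83062/20 → 5 → F, 118.98098/10 → 11 → L; chars FL.
Square (2°×1°, digits 0–9): 13.83062/2 → 6, 8.98098/1 → 8; chars 68.
Subsquare (5′×2.5′, letters a–x): 1.83062/0.0833333 → 21 → v, 0.98098/0.0416667 → 23 → x; chars vx.
Extended square (30″×15″, digits 0–9): 0.08062/0.00833333 → 9, 0.02265/0.00416667 → 5; chars 95.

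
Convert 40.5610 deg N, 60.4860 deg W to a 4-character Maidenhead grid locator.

Add 180° to longitude and 90° to latitude: 119.51, 130.56.
Field: lon ⌊119.51/20⌋ = 5 → F; lat ⌊130.56/10⌋ = 13 → N.
Square: lon ⌊19.51/2⌋ = 9; lat ⌊0.56/1⌋ = 0.

FN90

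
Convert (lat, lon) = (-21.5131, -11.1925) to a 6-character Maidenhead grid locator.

IG48jl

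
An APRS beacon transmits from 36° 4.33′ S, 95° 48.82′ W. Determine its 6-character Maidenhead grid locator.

Shift to the Maidenhead origin (180°W, 90°S): lon 84.1863, lat 53.9278.
Field (20°×10°, letters A–R): lon ⌊84.1863/20⌋ = 4 → E; lat ⌊53.9278/10⌋ = 5 → F.
Square (2°×1°, digits 0–9): lon ⌊4.1863/2⌋ = 2; lat ⌊3.9278/1⌋ = 3.
Subsquare (5′×2.5′, letters a–x): lon ⌊0.1863/0.0833333⌋ = 2 → c; lat ⌊0.9278/0.0416667⌋ = 22 → w.

EF23cw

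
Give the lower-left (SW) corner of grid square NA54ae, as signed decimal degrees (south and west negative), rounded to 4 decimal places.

Field N=13, A=0: +13·20° lon, +0·10° lat → SW at lon 80°, lat -90°.
Square 5, 4: +5·2° lon, +4·1° lat → SW at lon 90°, lat -86°.
Subsquare a=0, e=4: +0·0.0833333° lon, +4·0.0416667° lat → SW at lon 90°, lat -85.8333°.
latitude -85.8333, longitude 90.0000.

-85.8333, 90.0000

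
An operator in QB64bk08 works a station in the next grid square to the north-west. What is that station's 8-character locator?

Longitude extended square 0; −1 → -1, wraps to 9, carry into subsquare.
Longitude subsquare b = 1; −1 → 0 = a.
Latitude extended square 8; +1 → 9.

QB64ak99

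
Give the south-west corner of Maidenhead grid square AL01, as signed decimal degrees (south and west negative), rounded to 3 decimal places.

Field A=0, L=11: +0·20° lon, +11·10° lat → SW at lon -180°, lat 20°.
Square 0, 1: +0·2° lon, +1·1° lat → SW at lon -180°, lat 21°.
latitude 21.000, longitude -180.000.

21.000, -180.000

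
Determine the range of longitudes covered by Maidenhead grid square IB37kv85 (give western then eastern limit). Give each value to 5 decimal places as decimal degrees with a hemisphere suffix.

13.10000° W, 13.09167° W

Field I=8, B=1: +8·20° lon, +1·10° lat → SW at lon -20°, lat -80°.
Square 3, 7: +3·2° lon, +7·1° lat → SW at lon -14°, lat -73°.
Subsquare k=10, v=21: +10·0.0833333° lon, +21·0.0416667° lat → SW at lon -13.1667°, lat -72.125°.
Extended square 8, 5: +8·0.00833333° lon, +5·0.00416667° lat → SW at lon -13.1°, lat -72.1042°.
Cell spans 0.00833333° lon × 0.00416667° lat.
west 13.10000° W, east 13.09167° W.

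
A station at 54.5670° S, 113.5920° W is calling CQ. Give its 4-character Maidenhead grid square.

DD35

Offset from 180°W / 90°S: lon 66.41°, lat 35.43°.
Field (20°×10°, letters A–R): 66.41/20 → 3 → D, 35.43/10 → 3 → D; chars DD.
Square (2°×1°, digits 0–9): 6.41/2 → 3, 5.43/1 → 5; chars 35.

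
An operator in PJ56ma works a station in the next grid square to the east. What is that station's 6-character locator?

PJ56na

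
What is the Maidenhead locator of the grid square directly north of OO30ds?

Latitude subsquare s = 18; +1 → 19 = t.
The longitude characters are unchanged.

OO30dt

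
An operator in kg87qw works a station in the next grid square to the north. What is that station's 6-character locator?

KG87qx

Latitude subsquare w = 22; +1 → 23 = x.
The longitude characters are unchanged.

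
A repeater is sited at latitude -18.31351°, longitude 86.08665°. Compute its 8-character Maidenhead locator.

NH31bq04

Offset from 180°W / 90°S: lon 266.08665°, lat 71.68649°.
Field (20°×10°, letters A–R): lon ⌊266.08665/20⌋ = 13 → N; lat ⌊71.68649/10⌋ = 7 → H.
Square (2°×1°, digits 0–9): lon ⌊6.08665/2⌋ = 3; lat ⌊1.68649/1⌋ = 1.
Subsquare (5′×2.5′, letters a–x): lon ⌊0.08665/0.0833333⌋ = 1 → b; lat ⌊0.68649/0.0416667⌋ = 16 → q.
Extended square (30″×15″, digits 0–9): lon ⌊0.00332/0.00833333⌋ = 0; lat ⌊0.01982/0.00416667⌋ = 4.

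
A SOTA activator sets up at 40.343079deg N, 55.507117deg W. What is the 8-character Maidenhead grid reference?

Offset from 180°W / 90°S: lon 124.49288°, lat 130.34308°.
Field: lon ⌊124.49288/20⌋ = 6 → G; lat ⌊130.34308/10⌋ = 13 → N.
Square: lon ⌊4.49288/2⌋ = 2; lat ⌊0.34308/1⌋ = 0.
Subsquare: lon ⌊0.49288/0.0833333⌋ = 5 → f; lat ⌊0.34308/0.0416667⌋ = 8 → i.
Extended square: lon ⌊0.07622/0.00833333⌋ = 9; lat ⌊0.00975/0.00416667⌋ = 2.

GN20fi92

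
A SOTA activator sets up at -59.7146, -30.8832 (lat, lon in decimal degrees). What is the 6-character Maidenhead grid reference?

HD40ng

Offset from 180°W / 90°S: lon 149.1168°, lat 30.2854°.
Field: 149.1168/20 → 7 → H, 30.2854/10 → 3 → D; chars HD.
Square: 9.1168/2 → 4, 0.2854/1 → 0; chars 40.
Subsquare: 1.1168/0.0833333 → 13 → n, 0.2854/0.0416667 → 6 → g; chars ng.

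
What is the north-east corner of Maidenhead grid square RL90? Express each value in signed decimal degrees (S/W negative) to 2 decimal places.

Field R=17, L=11: +17·20° lon, +11·10° lat → SW at lon 160°, lat 20°.
Square 9, 0: +9·2° lon, +0·1° lat → SW at lon 178°, lat 20°.
Cell spans 2° lon × 1° lat. NE corner is SW corner plus one full cell.
latitude 21.00, longitude 180.00.

21.00, 180.00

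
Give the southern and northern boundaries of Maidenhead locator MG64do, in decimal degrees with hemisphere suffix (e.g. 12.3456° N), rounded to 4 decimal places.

25.4167° S, 25.3750° S

Field M=12, G=6: +12·20° lon, +6·10° lat → SW at lon 60°, lat -30°.
Square 6, 4: +6·2° lon, +4·1° lat → SW at lon 72°, lat -26°.
Subsquare d=3, o=14: +3·0.0833333° lon, +14·0.0416667° lat → SW at lon 72.25°, lat -25.4167°.
Cell spans 0.0833333° lon × 0.0416667° lat.
south 25.4167° S, north 25.3750° S.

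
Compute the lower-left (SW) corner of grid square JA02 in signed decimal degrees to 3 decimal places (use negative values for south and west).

-88.000, 0.000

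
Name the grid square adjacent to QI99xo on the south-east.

Longitude subsquare x = 23; +1 → 24, wraps to 0 = a, carry into square.
Longitude square 9; +1 → 10, wraps to 0, carry into field.
Longitude field Q = 16; +1 → 17 = R.
Latitude subsquare o = 14; −1 → 13 = n.

RI09an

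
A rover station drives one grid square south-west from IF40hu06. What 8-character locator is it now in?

IF40gu95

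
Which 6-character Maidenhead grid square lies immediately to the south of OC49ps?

Latitude subsquare s = 18; −1 → 17 = r.
The longitude characters are unchanged.

OC49pr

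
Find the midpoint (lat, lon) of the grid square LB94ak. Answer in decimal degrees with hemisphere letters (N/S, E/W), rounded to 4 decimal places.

75.5625° S, 58.0417° E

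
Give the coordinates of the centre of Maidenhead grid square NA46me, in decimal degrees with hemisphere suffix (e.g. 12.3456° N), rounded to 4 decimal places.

83.8125° S, 89.0417° E

Field N=13, A=0: +13·20° lon, +0·10° lat → SW at lon 80°, lat -90°.
Square 4, 6: +4·2° lon, +6·1° lat → SW at lon 88°, lat -84°.
Subsquare m=12, e=4: +12·0.0833333° lon, +4·0.0416667° lat → SW at lon 89°, lat -83.8333°.
Cell spans 0.0833333° lon × 0.0416667° lat. Centre is SW corner plus half of each.
latitude 83.8125° S, longitude 89.0417° E.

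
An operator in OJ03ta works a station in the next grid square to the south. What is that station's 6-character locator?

OJ02tx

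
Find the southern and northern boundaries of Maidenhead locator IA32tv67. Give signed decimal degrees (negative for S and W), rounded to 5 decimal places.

Field I=8, A=0: +8·20° lon, +0·10° lat → SW at lon -20°, lat -90°.
Square 3, 2: +3·2° lon, +2·1° lat → SW at lon -14°, lat -88°.
Subsquare t=19, v=21: +19·0.0833333° lon, +21·0.0416667° lat → SW at lon -12.4167°, lat -87.125°.
Extended square 6, 7: +6·0.00833333° lon, +7·0.00416667° lat → SW at lon -12.3667°, lat -87.0958°.
Cell spans 0.00833333° lon × 0.00416667° lat.
south -87.09583, north -87.09167.

-87.09583, -87.09167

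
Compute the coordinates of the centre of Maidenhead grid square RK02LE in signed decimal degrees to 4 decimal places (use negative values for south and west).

Field R=17, K=10: +17·20° lon, +10·10° lat → SW at lon 160°, lat 10°.
Square 0, 2: +0·2° lon, +2·1° lat → SW at lon 160°, lat 12°.
Subsquare l=11, e=4: +11·0.0833333° lon, +4·0.0416667° lat → SW at lon 160.917°, lat 12.1667°.
Cell spans 0.0833333° lon × 0.0416667° lat. Centre is SW corner plus half of each.
latitude 12.1875, longitude 160.9583.

12.1875, 160.9583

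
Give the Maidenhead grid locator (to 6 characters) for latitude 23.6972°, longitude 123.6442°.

PL13tq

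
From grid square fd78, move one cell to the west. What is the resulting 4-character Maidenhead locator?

Longitude square 7; −1 → 6.
The latitude characters are unchanged.

FD68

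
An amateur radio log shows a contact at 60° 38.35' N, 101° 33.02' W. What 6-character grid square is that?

Add 180° to longitude and 90° to latitude: 78.4497, 150.6392.
Field: lon ⌊78.4497/20⌋ = 3 → D; lat ⌊150.6392/10⌋ = 15 → P.
Square: lon ⌊18.4497/2⌋ = 9; lat ⌊0.6392/1⌋ = 0.
Subsquare: lon ⌊0.4497/0.0833333⌋ = 5 → f; lat ⌊0.6392/0.0416667⌋ = 15 → p.

DP90fp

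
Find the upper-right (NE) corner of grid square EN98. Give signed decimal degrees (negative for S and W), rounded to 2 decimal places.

49.00, -80.00

Field E=4, N=13: +4·20° lon, +13·10° lat → SW at lon -100°, lat 40°.
Square 9, 8: +9·2° lon, +8·1° lat → SW at lon -82°, lat 48°.
Cell spans 2° lon × 1° lat. NE corner is SW corner plus one full cell.
latitude 49.00, longitude -80.00.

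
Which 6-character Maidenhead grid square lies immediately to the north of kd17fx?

KD18fa

Latitude subsquare x = 23; +1 → 24, wraps to 0 = a, carry into square.
Latitude square 7; +1 → 8.
The longitude characters are unchanged.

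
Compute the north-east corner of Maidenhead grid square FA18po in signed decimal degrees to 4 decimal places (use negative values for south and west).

-81.3750, -76.6667

Field F=5, A=0: +5·20° lon, +0·10° lat → SW at lon -80°, lat -90°.
Square 1, 8: +1·2° lon, +8·1° lat → SW at lon -78°, lat -82°.
Subsquare p=15, o=14: +15·0.0833333° lon, +14·0.0416667° lat → SW at lon -76.75°, lat -81.4167°.
Cell spans 0.0833333° lon × 0.0416667° lat. NE corner is SW corner plus one full cell.
latitude -81.3750, longitude -76.6667.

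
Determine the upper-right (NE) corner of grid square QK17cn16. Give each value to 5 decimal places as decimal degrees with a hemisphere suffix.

17.57083° N, 142.18333° E

Field Q=16, K=10: +16·20° lon, +10·10° lat → SW at lon 140°, lat 10°.
Square 1, 7: +1·2° lon, +7·1° lat → SW at lon 142°, lat 17°.
Subsquare c=2, n=13: +2·0.0833333° lon, +13·0.0416667° lat → SW at lon 142.167°, lat 17.5417°.
Extended square 1, 6: +1·0.00833333° lon, +6·0.00416667° lat → SW at lon 142.175°, lat 17.5667°.
Cell spans 0.00833333° lon × 0.00416667° lat. NE corner is SW corner plus one full cell.
latitude 17.57083° N, longitude 142.18333° E.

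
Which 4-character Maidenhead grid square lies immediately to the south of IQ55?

IQ54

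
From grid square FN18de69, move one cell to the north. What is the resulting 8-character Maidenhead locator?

FN18df60

Latitude extended square 9; +1 → 10, wraps to 0, carry into subsquare.
Latitude subsquare e = 4; +1 → 5 = f.
The longitude characters are unchanged.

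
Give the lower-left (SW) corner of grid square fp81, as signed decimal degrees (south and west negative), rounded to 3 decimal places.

61.000, -64.000

Field F=5, P=15: +5·20° lon, +15·10° lat → SW at lon -80°, lat 60°.
Square 8, 1: +8·2° lon, +1·1° lat → SW at lon -64°, lat 61°.
latitude 61.000, longitude -64.000.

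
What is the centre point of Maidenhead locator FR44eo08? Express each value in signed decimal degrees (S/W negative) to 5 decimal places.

84.61875, -71.66250

Field F=5, R=17: +5·20° lon, +17·10° lat → SW at lon -80°, lat 80°.
Square 4, 4: +4·2° lon, +4·1° lat → SW at lon -72°, lat 84°.
Subsquare e=4, o=14: +4·0.0833333° lon, +14·0.0416667° lat → SW at lon -71.6667°, lat 84.5833°.
Extended square 0, 8: +0·0.00833333° lon, +8·0.00416667° lat → SW at lon -71.6667°, lat 84.6167°.
Cell spans 0.00833333° lon × 0.00416667° lat. Centre is SW corner plus half of each.
latitude 84.61875, longitude -71.66250.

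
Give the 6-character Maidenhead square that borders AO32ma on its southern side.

AO31mx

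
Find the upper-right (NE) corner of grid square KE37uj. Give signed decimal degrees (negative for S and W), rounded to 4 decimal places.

-42.5833, 27.7500

Field K=10, E=4: +10·20° lon, +4·10° lat → SW at lon 20°, lat -50°.
Square 3, 7: +3·2° lon, +7·1° lat → SW at lon 26°, lat -43°.
Subsquare u=20, j=9: +20·0.0833333° lon, +9·0.0416667° lat → SW at lon 27.6667°, lat -42.625°.
Cell spans 0.0833333° lon × 0.0416667° lat. NE corner is SW corner plus one full cell.
latitude -42.5833, longitude 27.7500.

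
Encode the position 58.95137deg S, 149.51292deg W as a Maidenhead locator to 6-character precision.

BD51fb

Offset from 180°W / 90°S: lon 30.4871°, lat 31.0486°.
Field: lon ⌊30.4871/20⌋ = 1 → B; lat ⌊31.0486/10⌋ = 3 → D.
Square: lon ⌊10.4871/2⌋ = 5; lat ⌊1.0486/1⌋ = 1.
Subsquare: lon ⌊0.4871/0.0833333⌋ = 5 → f; lat ⌊0.0486/0.0416667⌋ = 1 → b.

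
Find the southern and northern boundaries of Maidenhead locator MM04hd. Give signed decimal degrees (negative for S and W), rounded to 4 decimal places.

Field M=12, M=12: +12·20° lon, +12·10° lat → SW at lon 60°, lat 30°.
Square 0, 4: +0·2° lon, +4·1° lat → SW at lon 60°, lat 34°.
Subsquare h=7, d=3: +7·0.0833333° lon, +3·0.0416667° lat → SW at lon 60.5833°, lat 34.125°.
Cell spans 0.0833333° lon × 0.0416667° lat.
south 34.1250, north 34.1667.

34.1250, 34.1667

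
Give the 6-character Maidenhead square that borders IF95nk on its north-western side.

Longitude subsquare n = 13; −1 → 12 = m.
Latitude subsquare k = 10; +1 → 11 = l.

IF95ml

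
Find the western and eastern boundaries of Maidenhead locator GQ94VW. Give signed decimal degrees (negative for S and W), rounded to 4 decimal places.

-40.2500, -40.1667

Field G=6, Q=16: +6·20° lon, +16·10° lat → SW at lon -60°, lat 70°.
Square 9, 4: +9·2° lon, +4·1° lat → SW at lon -42°, lat 74°.
Subsquare v=21, w=22: +21·0.0833333° lon, +22·0.0416667° lat → SW at lon -40.25°, lat 74.9167°.
Cell spans 0.0833333° lon × 0.0416667° lat.
west -40.2500, east -40.1667.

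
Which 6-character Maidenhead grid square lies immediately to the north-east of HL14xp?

Longitude subsquare x = 23; +1 → 24, wraps to 0 = a, carry into square.
Longitude square 1; +1 → 2.
Latitude subsquare p = 15; +1 → 16 = q.

HL24aq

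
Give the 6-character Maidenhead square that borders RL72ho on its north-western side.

RL72gp

Longitude subsquare h = 7; −1 → 6 = g.
Latitude subsquare o = 14; +1 → 15 = p.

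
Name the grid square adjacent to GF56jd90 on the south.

GF56jc99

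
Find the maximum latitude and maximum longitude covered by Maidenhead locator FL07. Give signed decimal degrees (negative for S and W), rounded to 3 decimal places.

28.000, -78.000

Field F=5, L=11: +5·20° lon, +11·10° lat → SW at lon -80°, lat 20°.
Square 0, 7: +0·2° lon, +7·1° lat → SW at lon -80°, lat 27°.
Cell spans 2° lon × 1° lat. NE corner is SW corner plus one full cell.
latitude 28.000, longitude -78.000.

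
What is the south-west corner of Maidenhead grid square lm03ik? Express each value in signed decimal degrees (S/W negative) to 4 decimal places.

33.4167, 40.6667

Field L=11, M=12: +11·20° lon, +12·10° lat → SW at lon 40°, lat 30°.
Square 0, 3: +0·2° lon, +3·1° lat → SW at lon 40°, lat 33°.
Subsquare i=8, k=10: +8·0.0833333° lon, +10·0.0416667° lat → SW at lon 40.6667°, lat 33.4167°.
latitude 33.4167, longitude 40.6667.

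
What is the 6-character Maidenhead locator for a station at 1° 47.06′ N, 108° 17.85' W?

Add 180° to longitude and 90° to latitude: 71.7025, 91.7843.
Field (20°×10°, letters A–R): lon ⌊71.7025/20⌋ = 3 → D; lat ⌊91.7843/10⌋ = 9 → J.
Square (2°×1°, digits 0–9): lon ⌊11.7025/2⌋ = 5; lat ⌊1.7843/1⌋ = 1.
Subsquare (5′×2.5′, letters a–x): lon ⌊1.7025/0.0833333⌋ = 20 → u; lat ⌊0.7843/0.0416667⌋ = 18 → s.

DJ51us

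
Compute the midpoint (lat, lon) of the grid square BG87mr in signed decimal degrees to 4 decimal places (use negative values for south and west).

Field B=1, G=6: +1·20° lon, +6·10° lat → SW at lon -160°, lat -30°.
Square 8, 7: +8·2° lon, +7·1° lat → SW at lon -144°, lat -23°.
Subsquare m=12, r=17: +12·0.0833333° lon, +17·0.0416667° lat → SW at lon -143°, lat -22.2917°.
Cell spans 0.0833333° lon × 0.0416667° lat. Centre is SW corner plus half of each.
latitude -22.2708, longitude -142.9583.

-22.2708, -142.9583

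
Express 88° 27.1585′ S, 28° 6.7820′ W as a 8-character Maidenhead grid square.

HA51wn61

Offset from 180°W / 90°S: lon 151.88697°, lat 1.54736°.
Field: lon ⌊151.88697/20⌋ = 7 → H; lat ⌊1.54736/10⌋ = 0 → A.
Square: lon ⌊11.88697/2⌋ = 5; lat ⌊1.54736/1⌋ = 1.
Subsquare: lon ⌊1.88697/0.0833333⌋ = 22 → w; lat ⌊0.54736/0.0416667⌋ = 13 → n.
Extended square: lon ⌊0.05363/0.00833333⌋ = 6; lat ⌊0.00569/0.00416667⌋ = 1.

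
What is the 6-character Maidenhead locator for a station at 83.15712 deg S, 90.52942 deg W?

EA46ru

Offset from 180°W / 90°S: lon 89.4706°, lat 6.8429°.
Field: lon ⌊89.4706/20⌋ = 4 → E; lat ⌊6.8429/10⌋ = 0 → A.
Square: lon ⌊9.4706/2⌋ = 4; lat ⌊6.8429/1⌋ = 6.
Subsquare: lon ⌊1.4706/0.0833333⌋ = 17 → r; lat ⌊0.8429/0.0416667⌋ = 20 → u.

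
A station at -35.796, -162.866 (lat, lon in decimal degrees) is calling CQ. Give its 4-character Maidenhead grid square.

AF84

Add 180° to longitude and 90° to latitude: 17.13, 54.20.
Field: lon ⌊17.13/20⌋ = 0 → A; lat ⌊54.20/10⌋ = 5 → F.
Square: lon ⌊17.13/2⌋ = 8; lat ⌊4.20/1⌋ = 4.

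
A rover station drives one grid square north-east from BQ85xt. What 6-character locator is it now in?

Longitude subsquare x = 23; +1 → 24, wraps to 0 = a, carry into square.
Longitude square 8; +1 → 9.
Latitude subsquare t = 19; +1 → 20 = u.

BQ95au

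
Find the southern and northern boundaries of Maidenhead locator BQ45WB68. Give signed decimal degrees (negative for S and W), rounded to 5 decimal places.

Field B=1, Q=16: +1·20° lon, +16·10° lat → SW at lon -160°, lat 70°.
Square 4, 5: +4·2° lon, +5·1° lat → SW at lon -152°, lat 75°.
Subsquare w=22, b=1: +22·0.0833333° lon, +1·0.0416667° lat → SW at lon -150.167°, lat 75.0417°.
Extended square 6, 8: +6·0.00833333° lon, +8·0.00416667° lat → SW at lon -150.117°, lat 75.075°.
Cell spans 0.00833333° lon × 0.00416667° lat.
south 75.07500, north 75.07917.

75.07500, 75.07917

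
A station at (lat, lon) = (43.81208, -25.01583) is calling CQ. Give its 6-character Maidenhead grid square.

Shift to the Maidenhead origin (180°W, 90°S): lon 154.9842, lat 133.8121.
Field: 154.9842/20 → 7 → H, 133.8121/10 → 13 → N; chars HN.
Square: 14.9842/2 → 7, 3.8121/1 → 3; chars 73.
Subsquare: 0.9842/0.0833333 → 11 → l, 0.8121/0.0416667 → 19 → t; chars lt.

HN73lt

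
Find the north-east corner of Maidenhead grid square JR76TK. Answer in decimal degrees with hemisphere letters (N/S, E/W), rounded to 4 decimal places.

86.4583° N, 15.6667° E

Field J=9, R=17: +9·20° lon, +17·10° lat → SW at lon 0°, lat 80°.
Square 7, 6: +7·2° lon, +6·1° lat → SW at lon 14°, lat 86°.
Subsquare t=19, k=10: +19·0.0833333° lon, +10·0.0416667° lat → SW at lon 15.5833°, lat 86.4167°.
Cell spans 0.0833333° lon × 0.0416667° lat. NE corner is SW corner plus one full cell.
latitude 86.4583° N, longitude 15.6667° E.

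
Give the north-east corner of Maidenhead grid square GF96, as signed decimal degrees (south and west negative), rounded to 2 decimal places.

Field G=6, F=5: +6·20° lon, +5·10° lat → SW at lon -60°, lat -40°.
Square 9, 6: +9·2° lon, +6·1° lat → SW at lon -42°, lat -34°.
Cell spans 2° lon × 1° lat. NE corner is SW corner plus one full cell.
latitude -33.00, longitude -40.00.

-33.00, -40.00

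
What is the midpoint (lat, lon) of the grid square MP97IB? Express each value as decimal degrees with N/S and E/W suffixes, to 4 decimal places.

67.0625° N, 78.7083° E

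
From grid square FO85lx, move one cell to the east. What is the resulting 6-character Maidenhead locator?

FO85mx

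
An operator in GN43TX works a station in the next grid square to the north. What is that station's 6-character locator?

Latitude subsquare x = 23; +1 → 24, wraps to 0 = a, carry into square.
Latitude square 3; +1 → 4.
The longitude characters are unchanged.

GN44ta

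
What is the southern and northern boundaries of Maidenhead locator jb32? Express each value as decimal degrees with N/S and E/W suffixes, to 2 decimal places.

78.00° S, 77.00° S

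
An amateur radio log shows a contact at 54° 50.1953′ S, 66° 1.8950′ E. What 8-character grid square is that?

Offset from 180°W / 90°S: lon 246.03158°, lat 35.16341°.
Field: 246.03158/20 → 12 → M, 35.16341/10 → 3 → D; chars MD.
Square: 6.03158/2 → 3, 5.16341/1 → 5; chars 35.
Subsquare: 0.03158/0.0833333 → 0 → a, 0.16341/0.0416667 → 3 → d; chars ad.
Extended square: 0.03158/0.00833333 → 3, 0.03841/0.00416667 → 9; chars 39.

MD35ad39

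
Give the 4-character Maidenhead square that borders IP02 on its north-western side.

Longitude square 0; −1 → -1, wraps to 9, carry into field.
Longitude field I = 8; −1 → 7 = H.
Latitude square 2; +1 → 3.

HP93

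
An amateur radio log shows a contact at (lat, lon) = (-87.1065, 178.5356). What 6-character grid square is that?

RA92gv

Add 180° to longitude and 90° to latitude: 358.5356, 2.8935.
Field: lon ⌊358.5356/20⌋ = 17 → R; lat ⌊2.8935/10⌋ = 0 → A.
Square: lon ⌊18.5356/2⌋ = 9; lat ⌊2.8935/1⌋ = 2.
Subsquare: lon ⌊0.5356/0.0833333⌋ = 6 → g; lat ⌊0.8935/0.0416667⌋ = 21 → v.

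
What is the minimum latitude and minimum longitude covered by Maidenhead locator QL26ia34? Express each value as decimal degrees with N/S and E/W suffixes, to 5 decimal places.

Field Q=16, L=11: +16·20° lon, +11·10° lat → SW at lon 140°, lat 20°.
Square 2, 6: +2·2° lon, +6·1° lat → SW at lon 144°, lat 26°.
Subsquare i=8, a=0: +8·0.0833333° lon, +0·0.0416667° lat → SW at lon 144.667°, lat 26°.
Extended square 3, 4: +3·0.00833333° lon, +4·0.00416667° lat → SW at lon 144.692°, lat 26.0167°.
latitude 26.01667° N, longitude 144.69167° E.

26.01667° N, 144.69167° E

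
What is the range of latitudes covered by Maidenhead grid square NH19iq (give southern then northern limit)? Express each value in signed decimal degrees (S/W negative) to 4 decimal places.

-10.3333, -10.2917

Field N=13, H=7: +13·20° lon, +7·10° lat → SW at lon 80°, lat -20°.
Square 1, 9: +1·2° lon, +9·1° lat → SW at lon 82°, lat -11°.
Subsquare i=8, q=16: +8·0.0833333° lon, +16·0.0416667° lat → SW at lon 82.6667°, lat -10.3333°.
Cell spans 0.0833333° lon × 0.0416667° lat.
south -10.3333, north -10.2917.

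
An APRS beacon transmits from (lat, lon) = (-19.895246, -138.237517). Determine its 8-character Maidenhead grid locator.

Shift to the Maidenhead origin (180°W, 90°S): lon 41.76248, lat 70.10475.
Field: 41.76248/20 → 2 → C, 70.10475/10 → 7 → H; chars CH.
Square: 1.76248/2 → 0, 0.10475/1 → 0; chars 00.
Subsquare: 1.76248/0.0833333 → 21 → v, 0.10475/0.0416667 → 2 → c; chars vc.
Extended square: 0.01248/0.00833333 → 1, 0.02142/0.00416667 → 5; chars 15.

CH00vc15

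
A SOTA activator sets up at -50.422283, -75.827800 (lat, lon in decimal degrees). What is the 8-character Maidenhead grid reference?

FD29cn08

Offset from 180°W / 90°S: lon 104.17220°, lat 39.57772°.
Field: 104.17220/20 → 5 → F, 39.57772/10 → 3 → D; chars FD.
Square: 4.17220/2 → 2, 9.57772/1 → 9; chars 29.
Subsquare: 0.17220/0.0833333 → 2 → c, 0.57772/0.0416667 → 13 → n; chars cn.
Extended square: 0.00553/0.00833333 → 0, 0.03605/0.00416667 → 8; chars 08.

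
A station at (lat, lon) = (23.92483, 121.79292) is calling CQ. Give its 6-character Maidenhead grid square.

PL03vw

Offset from 180°W / 90°S: lon 301.7929°, lat 113.9248°.
Field: 301.7929/20 → 15 → P, 113.9248/10 → 11 → L; chars PL.
Square: 1.7929/2 → 0, 3.9248/1 → 3; chars 03.
Subsquare: 1.7929/0.0833333 → 21 → v, 0.9248/0.0416667 → 22 → w; chars vw.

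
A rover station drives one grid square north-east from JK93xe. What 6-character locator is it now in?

KK03af

Longitude subsquare x = 23; +1 → 24, wraps to 0 = a, carry into square.
Longitude square 9; +1 → 10, wraps to 0, carry into field.
Longitude field J = 9; +1 → 10 = K.
Latitude subsquare e = 4; +1 → 5 = f.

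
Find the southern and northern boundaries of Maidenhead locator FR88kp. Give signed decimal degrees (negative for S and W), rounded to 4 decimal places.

88.6250, 88.6667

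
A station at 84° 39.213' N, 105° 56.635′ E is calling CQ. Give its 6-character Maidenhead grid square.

Offset from 180°W / 90°S: lon 285.9439°, lat 174.6535°.
Field: 285.9439/20 → 14 → O, 174.6535/10 → 17 → R; chars OR.
Square: 5.9439/2 → 2, 4.6535/1 → 4; chars 24.
Subsquare: 1.9439/0.0833333 → 23 → x, 0.6535/0.0416667 → 15 → p; chars xp.

OR24xp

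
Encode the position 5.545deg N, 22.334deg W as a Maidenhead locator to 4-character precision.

HJ85

Add 180° to longitude and 90° to latitude: 157.67, 95.55.
Field: lon ⌊157.67/20⌋ = 7 → H; lat ⌊95.55/10⌋ = 9 → J.
Square: lon ⌊17.67/2⌋ = 8; lat ⌊5.55/1⌋ = 5.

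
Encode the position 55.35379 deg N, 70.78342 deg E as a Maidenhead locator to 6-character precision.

MO55ji

Offset from 180°W / 90°S: lon 250.7834°, lat 145.3538°.
Field (20°×10°, letters A–R): lon ⌊250.7834/20⌋ = 12 → M; lat ⌊145.3538/10⌋ = 14 → O.
Square (2°×1°, digits 0–9): lon ⌊10.7834/2⌋ = 5; lat ⌊5.3538/1⌋ = 5.
Subsquare (5′×2.5′, letters a–x): lon ⌊0.7834/0.0833333⌋ = 9 → j; lat ⌊0.3538/0.0416667⌋ = 8 → i.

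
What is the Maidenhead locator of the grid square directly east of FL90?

GL00

Longitude square 9; +1 → 10, wraps to 0, carry into field.
Longitude field F = 5; +1 → 6 = G.
The latitude characters are unchanged.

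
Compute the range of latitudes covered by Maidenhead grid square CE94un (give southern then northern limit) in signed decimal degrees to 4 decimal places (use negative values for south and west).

Field C=2, E=4: +2·20° lon, +4·10° lat → SW at lon -140°, lat -50°.
Square 9, 4: +9·2° lon, +4·1° lat → SW at lon -122°, lat -46°.
Subsquare u=20, n=13: +20·0.0833333° lon, +13·0.0416667° lat → SW at lon -120.333°, lat -45.4583°.
Cell spans 0.0833333° lon × 0.0416667° lat.
south -45.4583, north -45.4167.

-45.4583, -45.4167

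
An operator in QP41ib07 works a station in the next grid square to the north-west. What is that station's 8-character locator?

Longitude extended square 0; −1 → -1, wraps to 9, carry into subsquare.
Longitude subsquare i = 8; −1 → 7 = h.
Latitude extended square 7; +1 → 8.

QP41hb98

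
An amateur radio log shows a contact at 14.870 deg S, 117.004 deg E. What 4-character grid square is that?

OH85

Shift to the Maidenhead origin (180°W, 90°S): lon 297.00, lat 75.13.
Field (20°×10°, letters A–R): lon ⌊297.00/20⌋ = 14 → O; lat ⌊75.13/10⌋ = 7 → H.
Square (2°×1°, digits 0–9): lon ⌊17.00/2⌋ = 8; lat ⌊5.13/1⌋ = 5.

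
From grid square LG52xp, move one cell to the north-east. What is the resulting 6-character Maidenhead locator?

LG62aq

Longitude subsquare x = 23; +1 → 24, wraps to 0 = a, carry into square.
Longitude square 5; +1 → 6.
Latitude subsquare p = 15; +1 → 16 = q.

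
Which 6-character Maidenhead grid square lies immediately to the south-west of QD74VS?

QD74ur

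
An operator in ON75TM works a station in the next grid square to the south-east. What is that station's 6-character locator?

ON75ul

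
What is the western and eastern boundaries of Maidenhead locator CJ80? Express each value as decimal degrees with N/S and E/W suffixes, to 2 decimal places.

124.00° W, 122.00° W

Field C=2, J=9: +2·20° lon, +9·10° lat → SW at lon -140°, lat 0°.
Square 8, 0: +8·2° lon, +0·1° lat → SW at lon -124°, lat 0°.
Cell spans 2° lon × 1° lat.
west 124.00° W, east 122.00° W.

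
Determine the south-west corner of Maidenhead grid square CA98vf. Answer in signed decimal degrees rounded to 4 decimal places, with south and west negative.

Field C=2, A=0: +2·20° lon, +0·10° lat → SW at lon -140°, lat -90°.
Square 9, 8: +9·2° lon, +8·1° lat → SW at lon -122°, lat -82°.
Subsquare v=21, f=5: +21·0.0833333° lon, +5·0.0416667° lat → SW at lon -120.25°, lat -81.7917°.
latitude -81.7917, longitude -120.2500.

-81.7917, -120.2500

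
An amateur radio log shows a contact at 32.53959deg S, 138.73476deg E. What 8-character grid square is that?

PF97il80

Offset from 180°W / 90°S: lon 318.73476°, lat 57.46041°.
Field (20°×10°, letters A–R): 318.73476/20 → 15 → P, 57.46041/10 → 5 → F; chars PF.
Square (2°×1°, digits 0–9): 18.73476/2 → 9, 7.46041/1 → 7; chars 97.
Subsquare (5′×2.5′, letters a–x): 0.73476/0.0833333 → 8 → i, 0.46041/0.0416667 → 11 → l; chars il.
Extended square (30″×15″, digits 0–9): 0.06809/0.00833333 → 8, 0.00208/0.00416667 → 0; chars 80.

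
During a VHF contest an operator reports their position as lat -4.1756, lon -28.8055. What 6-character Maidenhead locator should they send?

Offset from 180°W / 90°S: lon 151.1945°, lat 85.8244°.
Field (20°×10°, letters A–R): lon ⌊151.1945/20⌋ = 7 → H; lat ⌊85.8244/10⌋ = 8 → I.
Square (2°×1°, digits 0–9): lon ⌊11.1945/2⌋ = 5; lat ⌊5.8244/1⌋ = 5.
Subsquare (5′×2.5′, letters a–x): lon ⌊1.1945/0.0833333⌋ = 14 → o; lat ⌊0.8244/0.0416667⌋ = 19 → t.

HI55ot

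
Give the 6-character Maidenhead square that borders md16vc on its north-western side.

MD16ud

Longitude subsquare v = 21; −1 → 20 = u.
Latitude subsquare c = 2; +1 → 3 = d.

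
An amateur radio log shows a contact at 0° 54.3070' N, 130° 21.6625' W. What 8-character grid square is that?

Shift to the Maidenhead origin (180°W, 90°S): lon 49.63896, lat 90.90512.
Field (20°×10°, letters A–R): 49.63896/20 → 2 → C, 90.90512/10 → 9 → J; chars CJ.
Square (2°×1°, digits 0–9): 9.63896/2 → 4, 0.90512/1 → 0; chars 40.
Subsquare (5′×2.5′, letters a–x): 1.63896/0.0833333 → 19 → t, 0.90512/0.0416667 → 21 → v; chars tv.
Extended square (30″×15″, digits 0–9): 0.05563/0.00833333 → 6, 0.03012/0.00416667 → 7; chars 67.

CJ40tv67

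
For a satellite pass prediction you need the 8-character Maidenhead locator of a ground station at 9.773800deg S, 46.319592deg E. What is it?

LI30df84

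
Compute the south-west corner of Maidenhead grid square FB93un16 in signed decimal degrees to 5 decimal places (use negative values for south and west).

-76.43333, -60.32500

Field F=5, B=1: +5·20° lon, +1·10° lat → SW at lon -80°, lat -80°.
Square 9, 3: +9·2° lon, +3·1° lat → SW at lon -62°, lat -77°.
Subsquare u=20, n=13: +20·0.0833333° lon, +13·0.0416667° lat → SW at lon -60.3333°, lat -76.4583°.
Extended square 1, 6: +1·0.00833333° lon, +6·0.00416667° lat → SW at lon -60.325°, lat -76.4333°.
latitude -76.43333, longitude -60.32500.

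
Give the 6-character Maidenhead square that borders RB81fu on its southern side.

Latitude subsquare u = 20; −1 → 19 = t.
The longitude characters are unchanged.

RB81ft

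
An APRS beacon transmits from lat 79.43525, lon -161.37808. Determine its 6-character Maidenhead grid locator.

AQ99hk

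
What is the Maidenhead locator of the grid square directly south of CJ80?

Latitude square 0; −1 → -1, wraps to 9, carry into field.
Latitude field J = 9; −1 → 8 = I.
The longitude characters are unchanged.

CI89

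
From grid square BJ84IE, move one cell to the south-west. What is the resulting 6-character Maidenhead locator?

Longitude subsquare i = 8; −1 → 7 = h.
Latitude subsquare e = 4; −1 → 3 = d.

BJ84hd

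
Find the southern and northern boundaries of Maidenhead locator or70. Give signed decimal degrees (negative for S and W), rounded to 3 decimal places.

80.000, 81.000

Field O=14, R=17: +14·20° lon, +17·10° lat → SW at lon 100°, lat 80°.
Square 7, 0: +7·2° lon, +0·1° lat → SW at lon 114°, lat 80°.
Cell spans 2° lon × 1° lat.
south 80.000, north 81.000.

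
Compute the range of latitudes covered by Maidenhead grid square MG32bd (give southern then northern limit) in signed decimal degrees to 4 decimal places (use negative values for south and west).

-27.8750, -27.8333

Field M=12, G=6: +12·20° lon, +6·10° lat → SW at lon 60°, lat -30°.
Square 3, 2: +3·2° lon, +2·1° lat → SW at lon 66°, lat -28°.
Subsquare b=1, d=3: +1·0.0833333° lon, +3·0.0416667° lat → SW at lon 66.0833°, lat -27.875°.
Cell spans 0.0833333° lon × 0.0416667° lat.
south -27.8750, north -27.8333.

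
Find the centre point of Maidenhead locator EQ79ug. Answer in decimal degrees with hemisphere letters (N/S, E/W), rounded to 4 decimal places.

79.2708° N, 84.2917° W

Field E=4, Q=16: +4·20° lon, +16·10° lat → SW at lon -100°, lat 70°.
Square 7, 9: +7·2° lon, +9·1° lat → SW at lon -86°, lat 79°.
Subsquare u=20, g=6: +20·0.0833333° lon, +6·0.0416667° lat → SW at lon -84.3333°, lat 79.25°.
Cell spans 0.0833333° lon × 0.0416667° lat. Centre is SW corner plus half of each.
latitude 79.2708° N, longitude 84.2917° W.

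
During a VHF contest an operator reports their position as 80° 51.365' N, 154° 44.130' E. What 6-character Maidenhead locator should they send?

Add 180° to longitude and 90° to latitude: 334.7355, 170.8561.
Field: 334.7355/20 → 16 → Q, 170.8561/10 → 17 → R; chars QR.
Square: 14.7355/2 → 7, 0.8561/1 → 0; chars 70.
Subsquare: 0.7355/0.0833333 → 8 → i, 0.8561/0.0416667 → 20 → u; chars iu.

QR70iu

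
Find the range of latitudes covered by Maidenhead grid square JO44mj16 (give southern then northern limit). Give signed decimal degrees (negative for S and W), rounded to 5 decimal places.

54.40000, 54.40417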